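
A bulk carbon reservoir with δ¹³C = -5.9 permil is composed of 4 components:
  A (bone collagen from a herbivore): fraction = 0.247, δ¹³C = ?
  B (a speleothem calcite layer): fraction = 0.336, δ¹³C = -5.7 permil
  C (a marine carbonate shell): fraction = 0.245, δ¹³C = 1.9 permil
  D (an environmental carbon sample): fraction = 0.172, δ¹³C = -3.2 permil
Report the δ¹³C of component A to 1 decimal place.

Isotope mass balance: δ_bulk = Σ fᵢ·δᵢ.
-5.9 = 0.247×δ_A + 0.336×(-5.7) + 0.245×(1.9) + 0.172×(-3.2)
0.247·δ_A = -5.9 − (-2.000) = -3.900
δ_A = -3.900 / 0.247 = -15.79 permil

-15.8 permil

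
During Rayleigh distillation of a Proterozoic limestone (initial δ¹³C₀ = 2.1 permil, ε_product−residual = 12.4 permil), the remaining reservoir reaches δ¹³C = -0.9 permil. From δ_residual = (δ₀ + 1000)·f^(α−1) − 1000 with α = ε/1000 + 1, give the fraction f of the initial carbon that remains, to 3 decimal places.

α − 1 = ε/1000 = 0.0124
(δ_res + 1000)/(δ₀ + 1000) = (-0.9 + 1000)/(2.1 + 1000) = 999.1/1002.1 = 0.997006
f = 0.997006^(1/0.0124) = exp(ln(0.997006)/0.0124) = exp(-0.00300/0.0124)
f = exp(-0.2418) = 0.7852

0.785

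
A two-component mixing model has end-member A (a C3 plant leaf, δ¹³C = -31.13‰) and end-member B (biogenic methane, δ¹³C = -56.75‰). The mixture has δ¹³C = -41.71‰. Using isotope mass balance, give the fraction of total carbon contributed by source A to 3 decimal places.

0.587

δ_mix = f_A·δ_A + (1 − f_A)·δ_B  ⇒  f_A = (δ_mix − δ_B)/(δ_A − δ_B)
f_A = (-41.71 − (-56.75)) / (-31.13 − (-56.75))
f_A = 15.04 / 25.62 = 0.5870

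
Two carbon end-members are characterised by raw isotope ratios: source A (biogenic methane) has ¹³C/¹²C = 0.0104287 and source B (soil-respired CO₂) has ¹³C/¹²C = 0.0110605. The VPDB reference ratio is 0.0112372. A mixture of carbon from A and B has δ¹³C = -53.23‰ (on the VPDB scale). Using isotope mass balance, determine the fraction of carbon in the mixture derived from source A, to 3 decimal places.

δ_A = (0.0104287/0.0112372 − 1)×1000 = (0.928051 − 1)×1000 = -71.949‰
δ_B = (0.0110605/0.0112372 − 1)×1000 = (0.984275 − 1)×1000 = -15.725‰
f_A = (δ_mix − δ_B)/(δ_A − δ_B) = (-53.23 − (-15.725))/(-71.949 − (-15.725))
f_A = -37.505 / -56.224 = 0.6671

0.667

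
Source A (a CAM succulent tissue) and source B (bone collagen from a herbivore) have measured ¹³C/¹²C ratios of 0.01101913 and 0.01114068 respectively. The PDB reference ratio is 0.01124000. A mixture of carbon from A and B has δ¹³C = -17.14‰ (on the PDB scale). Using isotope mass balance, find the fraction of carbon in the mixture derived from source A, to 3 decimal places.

δ_A = (0.01101913/0.01124000 − 1)×1000 = (0.980350 − 1)×1000 = -19.650‰
δ_B = (0.01114068/0.01124000 − 1)×1000 = (0.991164 − 1)×1000 = -8.836‰
f_A = (δ_mix − δ_B)/(δ_A − δ_B) = (-17.14 − (-8.836))/(-19.650 − (-8.836))
f_A = -8.304 / -10.814 = 0.7679

0.768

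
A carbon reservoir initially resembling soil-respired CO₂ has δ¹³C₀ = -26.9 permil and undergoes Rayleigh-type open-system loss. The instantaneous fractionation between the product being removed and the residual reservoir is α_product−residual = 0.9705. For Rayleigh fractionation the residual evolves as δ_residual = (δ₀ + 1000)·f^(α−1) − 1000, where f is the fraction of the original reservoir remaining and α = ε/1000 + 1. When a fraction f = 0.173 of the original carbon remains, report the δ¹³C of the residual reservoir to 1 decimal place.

24.8 permil

Rayleigh residual: δ_res = (δ₀ + 1000)·f^(α−1) − 1000
α − 1 = -0.02950
f^(α−1) = 0.173^(-0.02950) = 1.053119
δ_res = (-26.9 + 1000) × 1.053119 − 1000 = 1024.791 − 1000 = 24.79 permil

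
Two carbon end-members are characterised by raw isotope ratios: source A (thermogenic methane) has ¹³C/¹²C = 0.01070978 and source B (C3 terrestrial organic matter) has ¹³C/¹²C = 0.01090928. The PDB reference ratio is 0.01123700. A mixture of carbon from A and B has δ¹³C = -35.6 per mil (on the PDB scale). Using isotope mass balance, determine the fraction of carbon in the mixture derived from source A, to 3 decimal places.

0.362

δ_A = (0.01070978/0.01123700 − 1)×1000 = (0.953082 − 1)×1000 = -46.918 per mil
δ_B = (0.01090928/0.01123700 − 1)×1000 = (0.970836 − 1)×1000 = -29.164 per mil
f_A = (δ_mix − δ_B)/(δ_A − δ_B) = (-35.6 − (-29.164))/(-46.918 − (-29.164))
f_A = -6.436 / -17.754 = 0.3625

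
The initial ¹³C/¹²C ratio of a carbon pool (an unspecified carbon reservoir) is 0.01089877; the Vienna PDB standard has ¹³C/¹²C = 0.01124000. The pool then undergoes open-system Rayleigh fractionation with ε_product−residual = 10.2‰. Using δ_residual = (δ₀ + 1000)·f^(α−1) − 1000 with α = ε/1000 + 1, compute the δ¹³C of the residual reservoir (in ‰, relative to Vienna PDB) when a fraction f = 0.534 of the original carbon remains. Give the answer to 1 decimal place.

δ₀ = (0.01089877/0.01124000 − 1)×1000 = (0.969641 − 1)×1000 = -30.359‰
α − 1 = ε/1000 = 0.0102
f^(α−1) = 0.534^(0.0102) = 0.993621
δ_res = (-30.359 + 1000) × 0.993621 − 1000 = 963.456 − 1000 = -36.54‰

-36.5‰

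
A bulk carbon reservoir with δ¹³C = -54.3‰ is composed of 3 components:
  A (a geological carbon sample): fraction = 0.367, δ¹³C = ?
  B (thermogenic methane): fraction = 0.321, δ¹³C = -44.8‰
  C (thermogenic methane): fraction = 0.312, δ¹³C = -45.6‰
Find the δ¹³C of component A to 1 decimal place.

-70.0‰

Isotope mass balance: δ_bulk = Σ fᵢ·δᵢ.
-54.3 = 0.367×δ_A + 0.321×(-44.8) + 0.312×(-45.6)
0.367·δ_A = -54.3 − (-28.608) = -25.692
δ_A = -25.692 / 0.367 = -70.01‰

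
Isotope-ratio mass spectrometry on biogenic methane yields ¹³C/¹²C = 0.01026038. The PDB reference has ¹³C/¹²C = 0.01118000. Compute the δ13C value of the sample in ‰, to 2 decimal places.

δ13C = (R_sample / R_standard − 1) × 1000
R_sample / R_standard = 0.01026038 / 0.01118000 = 0.917744
δ13C = (0.917744 − 1) × 1000 = -82.256‰

-82.26‰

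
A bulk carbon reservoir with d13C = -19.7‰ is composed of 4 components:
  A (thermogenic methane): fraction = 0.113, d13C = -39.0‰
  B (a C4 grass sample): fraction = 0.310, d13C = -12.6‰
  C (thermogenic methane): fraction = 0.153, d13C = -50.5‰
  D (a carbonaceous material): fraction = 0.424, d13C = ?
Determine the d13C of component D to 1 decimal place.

Isotope mass balance: δ_bulk = Σ fᵢ·δᵢ.
-19.7 = 0.113×(-39.0) + 0.310×(-12.6) + 0.153×(-50.5) + 0.424×δ_D
0.424·δ_D = -19.7 − (-16.040) = -3.660
δ_D = -3.660 / 0.424 = -8.63‰

-8.6‰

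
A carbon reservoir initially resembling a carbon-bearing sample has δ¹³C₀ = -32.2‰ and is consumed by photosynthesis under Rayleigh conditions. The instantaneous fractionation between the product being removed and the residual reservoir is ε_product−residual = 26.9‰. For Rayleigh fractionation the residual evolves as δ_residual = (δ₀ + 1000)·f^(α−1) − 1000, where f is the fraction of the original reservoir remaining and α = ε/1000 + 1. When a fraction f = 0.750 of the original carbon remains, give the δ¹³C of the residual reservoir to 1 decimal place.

Rayleigh residual: δ_res = (δ₀ + 1000)·f^(α−1) − 1000
α = ε/1000 + 1 = 1.02690, so α − 1 = 0.02690
f^(α−1) = 0.750^(0.02690) = 0.992291
δ_res = (-32.2 + 1000) × 0.992291 − 1000 = 960.339 − 1000 = -39.66‰

-39.7‰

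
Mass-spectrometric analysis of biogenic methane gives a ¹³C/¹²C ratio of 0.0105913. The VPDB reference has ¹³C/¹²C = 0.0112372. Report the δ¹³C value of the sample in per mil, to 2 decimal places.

-57.48 per mil

δ¹³C = (R_sample / R_standard − 1) × 1000
R_sample / R_standard = 0.0105913 / 0.0112372 = 0.942521
δ¹³C = (0.942521 − 1) × 1000 = -57.479 per mil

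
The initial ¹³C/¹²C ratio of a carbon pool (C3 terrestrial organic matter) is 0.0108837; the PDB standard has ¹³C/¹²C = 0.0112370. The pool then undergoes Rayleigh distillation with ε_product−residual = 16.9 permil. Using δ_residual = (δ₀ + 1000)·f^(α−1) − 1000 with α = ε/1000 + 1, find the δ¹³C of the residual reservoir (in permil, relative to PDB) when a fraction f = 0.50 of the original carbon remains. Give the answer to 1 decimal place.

-42.7 permil

δ₀ = (0.0108837/0.0112370 − 1)×1000 = (0.968559 − 1)×1000 = -31.441 permil
α − 1 = ε/1000 = 0.0169
f^(α−1) = 0.50^(0.0169) = 0.988354
δ_res = (-31.441 + 1000) × 0.988354 − 1000 = 957.280 − 1000 = -42.72 permil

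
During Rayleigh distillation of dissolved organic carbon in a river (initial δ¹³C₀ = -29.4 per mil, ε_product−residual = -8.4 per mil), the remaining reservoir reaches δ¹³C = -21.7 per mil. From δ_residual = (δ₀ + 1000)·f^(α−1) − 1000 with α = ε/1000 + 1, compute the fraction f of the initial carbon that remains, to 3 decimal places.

α − 1 = ε/1000 = -0.0084
(δ_res + 1000)/(δ₀ + 1000) = (-21.7 + 1000)/(-29.4 + 1000) = 978.3/970.6 = 1.007933
f = 1.007933^(1/-0.0084) = exp(ln(1.007933)/-0.0084) = exp(0.00790/-0.0084)
f = exp(-0.9407) = 0.3904

0.390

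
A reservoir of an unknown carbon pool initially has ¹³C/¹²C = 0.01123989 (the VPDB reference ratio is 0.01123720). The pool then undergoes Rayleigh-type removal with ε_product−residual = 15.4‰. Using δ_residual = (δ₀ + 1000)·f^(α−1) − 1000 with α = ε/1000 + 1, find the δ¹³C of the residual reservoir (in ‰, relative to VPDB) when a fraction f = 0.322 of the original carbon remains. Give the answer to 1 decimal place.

-17.1‰

δ₀ = (0.01123989/0.01123720 − 1)×1000 = (1.000239 − 1)×1000 = 0.239‰
α − 1 = ε/1000 = 0.0154
f^(α−1) = 0.322^(0.0154) = 0.982700
δ_res = (0.239 + 1000) × 0.982700 − 1000 = 982.935 − 1000 = -17.06‰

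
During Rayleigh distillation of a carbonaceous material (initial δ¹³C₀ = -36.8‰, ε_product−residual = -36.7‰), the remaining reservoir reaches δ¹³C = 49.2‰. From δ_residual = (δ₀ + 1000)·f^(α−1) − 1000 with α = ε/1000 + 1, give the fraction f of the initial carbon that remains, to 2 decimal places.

α − 1 = ε/1000 = -0.0367
(δ_res + 1000)/(δ₀ + 1000) = (49.2 + 1000)/(-36.8 + 1000) = 1049.2/963.2 = 1.089286
f = 1.089286^(1/-0.0367) = exp(ln(1.089286)/-0.0367) = exp(0.08552/-0.0367)
f = exp(-2.3303) = 0.0973

0.10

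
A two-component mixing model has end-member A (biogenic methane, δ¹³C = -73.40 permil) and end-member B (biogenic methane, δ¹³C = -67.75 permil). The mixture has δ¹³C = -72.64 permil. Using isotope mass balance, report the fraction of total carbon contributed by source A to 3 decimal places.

δ_mix = f_A·δ_A + (1 − f_A)·δ_B  ⇒  f_A = (δ_mix − δ_B)/(δ_A − δ_B)
f_A = (-72.64 − (-67.75)) / (-73.40 − (-67.75))
f_A = -4.89 / -5.65 = 0.8655

0.865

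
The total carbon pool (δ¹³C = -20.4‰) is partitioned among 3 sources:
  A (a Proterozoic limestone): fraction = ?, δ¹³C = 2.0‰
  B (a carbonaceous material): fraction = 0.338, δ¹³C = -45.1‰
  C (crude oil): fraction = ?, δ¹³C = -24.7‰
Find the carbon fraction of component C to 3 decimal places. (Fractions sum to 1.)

0.243

Let f_C and f_A be the unknown fractions; fractions sum to 1 so f_C + f_A = 0.662.
Mass balance: Σ fᵢ·δᵢ = δ_bulk ⇒ f_C·(-24.7) + f_A·(2.0) = -20.4 − (-15.244) = -5.156
Substitute f_A = 0.662 − f_C:
f_C·(-24.7 − 2.0) = -5.156 − 0.662×(2.0) = -6.480
f_C = -6.480 / -26.7 = 0.2427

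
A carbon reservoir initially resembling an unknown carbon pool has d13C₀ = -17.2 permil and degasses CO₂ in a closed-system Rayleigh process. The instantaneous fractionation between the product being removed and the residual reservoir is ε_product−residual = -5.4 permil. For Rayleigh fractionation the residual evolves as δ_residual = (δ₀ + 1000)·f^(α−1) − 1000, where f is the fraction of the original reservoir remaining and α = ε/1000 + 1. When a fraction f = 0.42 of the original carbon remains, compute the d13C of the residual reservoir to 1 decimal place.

Rayleigh residual: δ_res = (δ₀ + 1000)·f^(α−1) − 1000
α = ε/1000 + 1 = 0.99460, so α − 1 = -0.00540
f^(α−1) = 0.42^(-0.00540) = 1.004695
δ_res = (-17.2 + 1000) × 1.004695 − 1000 = 987.415 − 1000 = -12.59 permil

-12.6 permil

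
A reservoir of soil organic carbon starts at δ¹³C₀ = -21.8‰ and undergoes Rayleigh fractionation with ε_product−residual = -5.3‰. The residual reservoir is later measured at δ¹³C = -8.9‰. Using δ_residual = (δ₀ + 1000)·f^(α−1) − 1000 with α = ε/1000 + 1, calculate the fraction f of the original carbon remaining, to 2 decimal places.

0.08

α − 1 = ε/1000 = -0.0053
(δ_res + 1000)/(δ₀ + 1000) = (-8.9 + 1000)/(-21.8 + 1000) = 991.1/978.2 = 1.013187
f = 1.013187^(1/-0.0053) = exp(ln(1.013187)/-0.0053) = exp(0.01310/-0.0053)
f = exp(-2.4719) = 0.0844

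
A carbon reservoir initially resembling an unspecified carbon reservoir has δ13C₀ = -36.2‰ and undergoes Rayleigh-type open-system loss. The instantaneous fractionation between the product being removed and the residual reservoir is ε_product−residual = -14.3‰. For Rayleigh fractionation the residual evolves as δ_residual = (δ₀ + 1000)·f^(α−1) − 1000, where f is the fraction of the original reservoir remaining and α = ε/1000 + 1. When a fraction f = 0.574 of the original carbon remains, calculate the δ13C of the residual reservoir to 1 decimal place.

Rayleigh residual: δ_res = (δ₀ + 1000)·f^(α−1) − 1000
α = ε/1000 + 1 = 0.98570, so α − 1 = -0.01430
f^(α−1) = 0.574^(-0.01430) = 1.007970
δ_res = (-36.2 + 1000) × 1.007970 − 1000 = 971.481 − 1000 = -28.52‰

-28.5‰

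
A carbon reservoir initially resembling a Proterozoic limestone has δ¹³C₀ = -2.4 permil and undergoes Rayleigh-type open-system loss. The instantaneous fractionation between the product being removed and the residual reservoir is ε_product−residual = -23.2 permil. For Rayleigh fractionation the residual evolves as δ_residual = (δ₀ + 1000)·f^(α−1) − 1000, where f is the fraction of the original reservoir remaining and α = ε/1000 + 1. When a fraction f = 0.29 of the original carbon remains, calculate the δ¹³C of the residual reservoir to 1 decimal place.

Rayleigh residual: δ_res = (δ₀ + 1000)·f^(α−1) − 1000
α = ε/1000 + 1 = 0.97680, so α − 1 = -0.02320
f^(α−1) = 0.29^(-0.02320) = 1.029135
δ_res = (-2.4 + 1000) × 1.029135 − 1000 = 1026.665 − 1000 = 26.67 permil

26.7 permil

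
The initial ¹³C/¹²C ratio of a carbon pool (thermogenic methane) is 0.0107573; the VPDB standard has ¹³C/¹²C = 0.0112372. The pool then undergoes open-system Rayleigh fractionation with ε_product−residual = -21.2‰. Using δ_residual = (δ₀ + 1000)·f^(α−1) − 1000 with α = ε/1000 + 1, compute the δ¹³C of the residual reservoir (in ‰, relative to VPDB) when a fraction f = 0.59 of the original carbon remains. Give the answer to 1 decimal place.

-31.9‰

δ₀ = (0.0107573/0.0112372 − 1)×1000 = (0.957294 − 1)×1000 = -42.706‰
α − 1 = ε/1000 = -0.0212
f^(α−1) = 0.59^(-0.0212) = 1.011249
δ_res = (-42.706 + 1000) × 1.011249 − 1000 = 968.062 − 1000 = -31.94‰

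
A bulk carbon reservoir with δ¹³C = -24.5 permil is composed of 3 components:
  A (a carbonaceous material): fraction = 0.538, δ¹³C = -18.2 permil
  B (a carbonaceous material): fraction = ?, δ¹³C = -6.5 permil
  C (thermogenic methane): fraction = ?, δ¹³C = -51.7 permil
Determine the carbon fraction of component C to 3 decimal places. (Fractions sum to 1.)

Let f_C and f_B be the unknown fractions; fractions sum to 1 so f_C + f_B = 0.462.
Mass balance: Σ fᵢ·δᵢ = δ_bulk ⇒ f_C·(-51.7) + f_B·(-6.5) = -24.5 − (-9.792) = -14.708
Substitute f_B = 0.462 − f_C:
f_C·(-51.7 − -6.5) = -14.708 − 0.462×(-6.5) = -11.705
f_C = -11.705 / -45.2 = 0.2590

0.259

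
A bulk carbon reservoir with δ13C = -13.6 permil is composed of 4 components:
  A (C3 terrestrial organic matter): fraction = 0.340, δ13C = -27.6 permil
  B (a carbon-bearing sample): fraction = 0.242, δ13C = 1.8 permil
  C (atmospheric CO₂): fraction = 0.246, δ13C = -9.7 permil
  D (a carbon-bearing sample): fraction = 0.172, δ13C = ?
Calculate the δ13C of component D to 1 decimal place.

-13.2 permil

Isotope mass balance: δ_bulk = Σ fᵢ·δᵢ.
-13.6 = 0.340×(-27.6) + 0.242×(1.8) + 0.246×(-9.7) + 0.172×δ_D
0.172·δ_D = -13.6 − (-11.335) = -2.265
δ_D = -2.265 / 0.172 = -13.17 permil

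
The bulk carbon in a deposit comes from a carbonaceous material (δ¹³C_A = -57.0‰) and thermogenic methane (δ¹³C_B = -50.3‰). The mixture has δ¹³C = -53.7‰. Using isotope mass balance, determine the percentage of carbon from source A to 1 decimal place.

50.7%

δ_mix = f_A·δ_A + (1 − f_A)·δ_B  ⇒  f_A = (δ_mix − δ_B)/(δ_A − δ_B)
f_A = (-53.7 − (-50.3)) / (-57.0 − (-50.3))
f_A = -3.4 / -6.7 = 0.5075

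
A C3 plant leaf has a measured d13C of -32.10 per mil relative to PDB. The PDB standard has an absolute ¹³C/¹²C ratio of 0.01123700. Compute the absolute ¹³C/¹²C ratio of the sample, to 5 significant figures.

0.010876

R_sample = R_standard × (d13C/1000 + 1)
R_sample = 0.01123700 × (-32.10/1000 + 1) = 0.01123700 × 0.967900
R_sample = 0.0108763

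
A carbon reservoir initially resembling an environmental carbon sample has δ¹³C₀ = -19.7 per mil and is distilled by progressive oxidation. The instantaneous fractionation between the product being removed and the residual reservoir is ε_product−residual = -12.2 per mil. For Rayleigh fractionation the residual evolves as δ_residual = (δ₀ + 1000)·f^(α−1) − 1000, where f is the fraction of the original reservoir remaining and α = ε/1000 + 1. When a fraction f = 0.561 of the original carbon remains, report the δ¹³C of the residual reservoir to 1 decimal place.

Rayleigh residual: δ_res = (δ₀ + 1000)·f^(α−1) − 1000
α = ε/1000 + 1 = 0.98780, so α − 1 = -0.01220
f^(α−1) = 0.561^(-0.01220) = 1.007077
δ_res = (-19.7 + 1000) × 1.007077 − 1000 = 987.238 − 1000 = -12.76 per mil

-12.8 per mil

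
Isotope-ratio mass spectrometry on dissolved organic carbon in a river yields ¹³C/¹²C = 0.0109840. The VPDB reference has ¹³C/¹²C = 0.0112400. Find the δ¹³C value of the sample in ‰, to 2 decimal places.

-22.78‰

δ¹³C = (R_sample / R_standard − 1) × 1000
R_sample / R_standard = 0.0109840 / 0.0112400 = 0.977224
δ¹³C = (0.977224 − 1) × 1000 = -22.776‰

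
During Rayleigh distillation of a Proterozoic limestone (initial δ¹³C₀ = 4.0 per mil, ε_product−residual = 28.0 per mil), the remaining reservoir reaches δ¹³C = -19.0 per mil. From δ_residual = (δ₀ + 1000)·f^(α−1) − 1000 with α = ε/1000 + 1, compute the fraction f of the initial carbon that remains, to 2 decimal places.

α − 1 = ε/1000 = 0.0280
(δ_res + 1000)/(δ₀ + 1000) = (-19.0 + 1000)/(4.0 + 1000) = 981.0/1004.0 = 0.977092
f = 0.977092^(1/0.0280) = exp(ln(0.977092)/0.0280) = exp(-0.02317/0.0280)
f = exp(-0.8277) = 0.4371

0.44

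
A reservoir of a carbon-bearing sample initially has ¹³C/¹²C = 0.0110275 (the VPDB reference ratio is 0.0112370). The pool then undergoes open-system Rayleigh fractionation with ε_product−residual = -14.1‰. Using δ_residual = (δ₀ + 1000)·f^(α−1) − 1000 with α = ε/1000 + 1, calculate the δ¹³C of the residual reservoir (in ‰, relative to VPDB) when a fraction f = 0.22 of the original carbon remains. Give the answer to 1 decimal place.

δ₀ = (0.0110275/0.0112370 − 1)×1000 = (0.981356 − 1)×1000 = -18.644‰
α − 1 = ε/1000 = -0.0141
f^(α−1) = 0.22^(-0.0141) = 1.021579
δ_res = (-18.644 + 1000) × 1.021579 − 1000 = 1002.533 − 1000 = 2.53‰

2.5‰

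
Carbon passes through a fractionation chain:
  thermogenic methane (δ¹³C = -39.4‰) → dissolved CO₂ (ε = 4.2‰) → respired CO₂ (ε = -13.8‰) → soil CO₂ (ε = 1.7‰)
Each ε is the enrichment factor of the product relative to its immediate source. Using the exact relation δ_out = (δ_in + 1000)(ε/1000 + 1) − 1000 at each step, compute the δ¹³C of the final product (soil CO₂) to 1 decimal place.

-47.1‰

step 1: δ = (-39.40 + 1000)·(4.2/1000 + 1) − 1000 = -35.37‰
step 2: δ = (-35.37 + 1000)·(-13.8/1000 + 1) − 1000 = -48.68‰
step 3: δ = (-48.68 + 1000)·(1.7/1000 + 1) − 1000 = -47.06‰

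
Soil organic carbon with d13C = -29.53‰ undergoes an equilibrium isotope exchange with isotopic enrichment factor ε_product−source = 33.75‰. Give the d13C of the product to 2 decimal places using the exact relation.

To first order, δ_product ≈ δ_source + ε = 4.22‰.
Exactly, δ_product = (δ_source + 1000)·(ε/1000 + 1) − 1000.
δ_product = (-29.53 + 1000) × (33.75/1000 + 1) − 1000
δ_product = 3.223‰

3.22‰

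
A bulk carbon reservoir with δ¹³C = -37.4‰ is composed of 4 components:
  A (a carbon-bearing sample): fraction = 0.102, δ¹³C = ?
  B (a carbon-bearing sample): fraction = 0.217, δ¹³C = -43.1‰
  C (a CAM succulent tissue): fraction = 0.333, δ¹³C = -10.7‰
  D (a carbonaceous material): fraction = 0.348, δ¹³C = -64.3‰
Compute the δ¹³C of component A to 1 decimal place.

-20.7‰

Isotope mass balance: δ_bulk = Σ fᵢ·δᵢ.
-37.4 = 0.102×δ_A + 0.217×(-43.1) + 0.333×(-10.7) + 0.348×(-64.3)
0.102·δ_A = -37.4 − (-35.292) = -2.108
δ_A = -2.108 / 0.102 = -20.66‰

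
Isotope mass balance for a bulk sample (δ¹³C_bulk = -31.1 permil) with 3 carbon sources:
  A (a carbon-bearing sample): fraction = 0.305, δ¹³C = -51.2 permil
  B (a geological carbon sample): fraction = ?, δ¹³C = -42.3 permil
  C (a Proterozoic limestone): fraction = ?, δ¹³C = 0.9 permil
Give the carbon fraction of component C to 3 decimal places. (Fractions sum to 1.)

Let f_C and f_B be the unknown fractions; fractions sum to 1 so f_C + f_B = 0.695.
Mass balance: Σ fᵢ·δᵢ = δ_bulk ⇒ f_C·(0.9) + f_B·(-42.3) = -31.1 − (-15.616) = -15.484
Substitute f_B = 0.695 − f_C:
f_C·(0.9 − -42.3) = -15.484 − 0.695×(-42.3) = 13.914
f_C = 13.914 / 43.2 = 0.3221

0.322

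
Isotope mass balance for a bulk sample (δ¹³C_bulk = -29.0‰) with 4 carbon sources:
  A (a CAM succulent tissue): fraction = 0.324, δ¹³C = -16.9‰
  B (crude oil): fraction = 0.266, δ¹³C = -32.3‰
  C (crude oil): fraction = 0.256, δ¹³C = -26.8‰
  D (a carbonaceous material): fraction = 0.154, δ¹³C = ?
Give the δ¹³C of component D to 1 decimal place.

Isotope mass balance: δ_bulk = Σ fᵢ·δᵢ.
-29.0 = 0.324×(-16.9) + 0.266×(-32.3) + 0.256×(-26.8) + 0.154×δ_D
0.154·δ_D = -29.0 − (-20.928) = -8.072
δ_D = -8.072 / 0.154 = -52.41‰

-52.4‰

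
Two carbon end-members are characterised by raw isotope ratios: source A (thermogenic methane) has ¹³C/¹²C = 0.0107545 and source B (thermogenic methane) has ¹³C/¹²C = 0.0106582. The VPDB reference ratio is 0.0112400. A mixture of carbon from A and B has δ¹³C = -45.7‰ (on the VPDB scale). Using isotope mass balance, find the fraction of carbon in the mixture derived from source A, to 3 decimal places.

0.707

δ_A = (0.0107545/0.0112400 − 1)×1000 = (0.956806 − 1)×1000 = -43.194‰
δ_B = (0.0106582/0.0112400 − 1)×1000 = (0.948238 − 1)×1000 = -51.762‰
f_A = (δ_mix − δ_B)/(δ_A − δ_B) = (-45.7 − (-51.762))/(-43.194 − (-51.762))
f_A = 6.062 / 8.568 = 0.7075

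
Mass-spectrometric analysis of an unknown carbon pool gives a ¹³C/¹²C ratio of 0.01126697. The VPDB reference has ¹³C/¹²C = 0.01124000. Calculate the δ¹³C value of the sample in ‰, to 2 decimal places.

δ¹³C = (R_sample / R_standard − 1) × 1000
R_sample / R_standard = 0.01126697 / 0.01124000 = 1.002399
δ¹³C = (1.002399 − 1) × 1000 = 2.399‰

2.40‰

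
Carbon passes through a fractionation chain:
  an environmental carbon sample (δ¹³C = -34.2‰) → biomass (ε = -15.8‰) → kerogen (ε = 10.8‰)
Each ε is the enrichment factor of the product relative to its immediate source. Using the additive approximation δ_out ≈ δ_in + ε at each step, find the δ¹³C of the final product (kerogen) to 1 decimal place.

step 1: δ ≈ -34.2 + (-15.8) = -50.0‰
step 2: δ ≈ -50.0 + (10.8) = -39.2‰

-39.2‰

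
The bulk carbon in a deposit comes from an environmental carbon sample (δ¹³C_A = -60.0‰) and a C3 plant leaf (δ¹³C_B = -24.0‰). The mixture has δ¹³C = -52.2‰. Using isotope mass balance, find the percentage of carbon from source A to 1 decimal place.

δ_mix = f_A·δ_A + (1 − f_A)·δ_B  ⇒  f_A = (δ_mix − δ_B)/(δ_A − δ_B)
f_A = (-52.2 − (-24.0)) / (-60.0 − (-24.0))
f_A = -28.2 / -36.0 = 0.7833

78.3%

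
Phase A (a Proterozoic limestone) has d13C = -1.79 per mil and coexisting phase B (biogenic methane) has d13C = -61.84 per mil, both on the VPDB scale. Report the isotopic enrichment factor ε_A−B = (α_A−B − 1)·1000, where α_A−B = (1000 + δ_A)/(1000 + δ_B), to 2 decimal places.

α_A−B = (1000 + -1.79) / (1000 + -61.84) = 998.21 / 938.16 = 1.064008
ε_A−B = (1.064008 − 1) × 1000 = 64.008 per mil
(The approximation ε ≈ δ_A − δ_B would give 60.05 per mil.)

64.01 per mil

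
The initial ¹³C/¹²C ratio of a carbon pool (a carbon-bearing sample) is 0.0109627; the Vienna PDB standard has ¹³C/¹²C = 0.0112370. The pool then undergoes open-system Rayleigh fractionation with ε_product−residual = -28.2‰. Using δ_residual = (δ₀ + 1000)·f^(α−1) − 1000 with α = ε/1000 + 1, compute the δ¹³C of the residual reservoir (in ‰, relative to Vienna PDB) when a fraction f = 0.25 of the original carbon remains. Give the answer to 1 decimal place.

δ₀ = (0.0109627/0.0112370 − 1)×1000 = (0.975590 − 1)×1000 = -24.410‰
α − 1 = ε/1000 = -0.0282
f^(α−1) = 0.25^(-0.0282) = 1.039868
δ_res = (-24.410 + 1000) × 1.039868 − 1000 = 1014.484 − 1000 = 14.48‰

14.5‰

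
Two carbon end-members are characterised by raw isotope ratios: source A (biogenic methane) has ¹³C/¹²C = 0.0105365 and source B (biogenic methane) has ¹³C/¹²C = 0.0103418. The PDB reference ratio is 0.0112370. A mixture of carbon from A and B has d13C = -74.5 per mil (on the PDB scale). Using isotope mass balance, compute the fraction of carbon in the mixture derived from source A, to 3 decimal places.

δ_A = (0.0105365/0.0112370 − 1)×1000 = (0.937661 − 1)×1000 = -62.339 per mil
δ_B = (0.0103418/0.0112370 − 1)×1000 = (0.920335 − 1)×1000 = -79.665 per mil
f_A = (δ_mix − δ_B)/(δ_A − δ_B) = (-74.5 − (-79.665))/(-62.339 − (-79.665))
f_A = 5.165 / 17.327 = 0.2981

0.298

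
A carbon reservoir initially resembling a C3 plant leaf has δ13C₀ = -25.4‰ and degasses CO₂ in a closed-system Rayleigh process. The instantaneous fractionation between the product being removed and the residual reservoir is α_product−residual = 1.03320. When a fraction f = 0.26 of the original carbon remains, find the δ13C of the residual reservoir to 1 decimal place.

Rayleigh residual: δ_res = (δ₀ + 1000)·f^(α−1) − 1000
α − 1 = 0.03320
f^(α−1) = 0.26^(0.03320) = 0.956262
δ_res = (-25.4 + 1000) × 0.956262 − 1000 = 931.973 − 1000 = -68.03‰

-68.0‰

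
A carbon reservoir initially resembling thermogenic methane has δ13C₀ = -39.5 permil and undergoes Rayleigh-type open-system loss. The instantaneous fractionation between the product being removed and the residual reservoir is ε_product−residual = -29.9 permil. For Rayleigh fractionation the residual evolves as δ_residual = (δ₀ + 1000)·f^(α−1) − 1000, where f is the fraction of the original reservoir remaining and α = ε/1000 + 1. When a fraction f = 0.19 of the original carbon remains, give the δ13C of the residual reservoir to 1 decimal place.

9.4 permil

Rayleigh residual: δ_res = (δ₀ + 1000)·f^(α−1) − 1000
α = ε/1000 + 1 = 0.97010, so α − 1 = -0.02990
f^(α−1) = 0.19^(-0.02990) = 1.050909
δ_res = (-39.5 + 1000) × 1.050909 − 1000 = 1009.398 − 1000 = 9.40 permil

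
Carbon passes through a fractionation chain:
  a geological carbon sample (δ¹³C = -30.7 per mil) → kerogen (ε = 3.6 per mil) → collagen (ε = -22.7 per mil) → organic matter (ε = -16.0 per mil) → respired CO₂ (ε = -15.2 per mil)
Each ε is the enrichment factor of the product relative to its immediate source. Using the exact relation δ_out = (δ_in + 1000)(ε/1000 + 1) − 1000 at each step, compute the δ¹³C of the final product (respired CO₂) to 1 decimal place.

step 1: δ = (-30.70 + 1000)·(3.6/1000 + 1) − 1000 = -27.21 per mil
step 2: δ = (-27.21 + 1000)·(-22.7/1000 + 1) − 1000 = -49.29 per mil
step 3: δ = (-49.29 + 1000)·(-16.0/1000 + 1) − 1000 = -64.50 per mil
step 4: δ = (-64.50 + 1000)·(-15.2/1000 + 1) − 1000 = -78.72 per mil

-78.7 per mil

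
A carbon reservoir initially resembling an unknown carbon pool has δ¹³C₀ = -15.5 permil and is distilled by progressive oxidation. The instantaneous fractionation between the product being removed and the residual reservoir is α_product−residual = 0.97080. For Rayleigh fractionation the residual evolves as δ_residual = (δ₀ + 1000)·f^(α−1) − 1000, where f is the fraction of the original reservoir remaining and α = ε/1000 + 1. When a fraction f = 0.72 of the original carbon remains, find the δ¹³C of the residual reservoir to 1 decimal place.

Rayleigh residual: δ_res = (δ₀ + 1000)·f^(α−1) − 1000
α − 1 = -0.02920
f^(α−1) = 0.72^(-0.02920) = 1.009638
δ_res = (-15.5 + 1000) × 1.009638 − 1000 = 993.989 − 1000 = -6.01 permil

-6.0 permil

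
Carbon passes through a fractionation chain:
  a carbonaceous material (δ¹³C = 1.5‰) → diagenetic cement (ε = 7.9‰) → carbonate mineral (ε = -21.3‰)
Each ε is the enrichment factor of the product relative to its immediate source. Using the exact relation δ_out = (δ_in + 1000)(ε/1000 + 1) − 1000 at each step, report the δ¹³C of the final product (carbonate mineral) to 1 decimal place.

step 1: δ = (1.50 + 1000)·(7.9/1000 + 1) − 1000 = 9.41‰
step 2: δ = (9.41 + 1000)·(-21.3/1000 + 1) − 1000 = -12.09‰

-12.1‰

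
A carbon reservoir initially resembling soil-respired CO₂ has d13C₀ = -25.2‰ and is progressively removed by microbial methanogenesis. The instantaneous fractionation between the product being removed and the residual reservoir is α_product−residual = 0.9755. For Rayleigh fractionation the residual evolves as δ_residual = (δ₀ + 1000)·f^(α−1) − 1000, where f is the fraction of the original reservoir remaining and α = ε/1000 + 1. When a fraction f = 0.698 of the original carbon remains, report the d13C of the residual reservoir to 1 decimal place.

-16.6‰

Rayleigh residual: δ_res = (δ₀ + 1000)·f^(α−1) − 1000
α − 1 = -0.02450
f^(α−1) = 0.698^(-0.02450) = 1.008848
δ_res = (-25.2 + 1000) × 1.008848 − 1000 = 983.425 − 1000 = -16.58‰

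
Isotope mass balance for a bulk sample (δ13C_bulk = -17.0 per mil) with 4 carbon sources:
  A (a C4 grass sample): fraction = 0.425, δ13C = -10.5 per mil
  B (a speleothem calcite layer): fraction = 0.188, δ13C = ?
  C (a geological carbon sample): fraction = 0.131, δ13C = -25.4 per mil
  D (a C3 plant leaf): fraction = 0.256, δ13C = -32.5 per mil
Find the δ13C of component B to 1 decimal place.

-4.7 per mil

Isotope mass balance: δ_bulk = Σ fᵢ·δᵢ.
-17.0 = 0.425×(-10.5) + 0.188×δ_B + 0.131×(-25.4) + 0.256×(-32.5)
0.188·δ_B = -17.0 − (-16.110) = -0.890
δ_B = -0.890 / 0.188 = -4.73 per mil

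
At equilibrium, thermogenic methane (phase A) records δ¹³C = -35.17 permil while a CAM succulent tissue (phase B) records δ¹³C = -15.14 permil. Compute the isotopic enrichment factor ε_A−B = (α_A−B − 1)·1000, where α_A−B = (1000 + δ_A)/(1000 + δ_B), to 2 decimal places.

α_A−B = (1000 + -35.17) / (1000 + -15.14) = 964.83 / 984.86 = 0.979662
ε_A−B = (0.979662 − 1) × 1000 = -20.338 permil
(The approximation ε ≈ δ_A − δ_B would give -20.03 permil.)

-20.34 permil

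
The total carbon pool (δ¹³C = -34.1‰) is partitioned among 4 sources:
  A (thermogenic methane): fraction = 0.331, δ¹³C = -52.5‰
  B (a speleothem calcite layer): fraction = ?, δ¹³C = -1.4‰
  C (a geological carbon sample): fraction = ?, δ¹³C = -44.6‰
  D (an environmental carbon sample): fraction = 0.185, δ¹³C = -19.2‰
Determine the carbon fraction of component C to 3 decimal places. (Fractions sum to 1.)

0.289

Let f_C and f_B be the unknown fractions; fractions sum to 1 so f_C + f_B = 0.484.
Mass balance: Σ fᵢ·δᵢ = δ_bulk ⇒ f_C·(-44.6) + f_B·(-1.4) = -34.1 − (-20.930) = -13.171
Substitute f_B = 0.484 − f_C:
f_C·(-44.6 − -1.4) = -13.171 − 0.484×(-1.4) = -12.493
f_C = -12.493 / -43.2 = 0.2892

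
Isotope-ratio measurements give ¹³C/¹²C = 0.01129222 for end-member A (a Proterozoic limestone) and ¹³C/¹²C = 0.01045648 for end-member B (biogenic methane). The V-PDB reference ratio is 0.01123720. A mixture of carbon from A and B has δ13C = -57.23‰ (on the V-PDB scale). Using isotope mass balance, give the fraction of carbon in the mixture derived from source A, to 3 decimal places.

0.165

δ_A = (0.01129222/0.01123720 − 1)×1000 = (1.004896 − 1)×1000 = 4.896‰
δ_B = (0.01045648/0.01123720 − 1)×1000 = (0.930524 − 1)×1000 = -69.476‰
f_A = (δ_mix − δ_B)/(δ_A − δ_B) = (-57.23 − (-69.476))/(4.896 − (-69.476))
f_A = 12.246 / 74.373 = 0.1647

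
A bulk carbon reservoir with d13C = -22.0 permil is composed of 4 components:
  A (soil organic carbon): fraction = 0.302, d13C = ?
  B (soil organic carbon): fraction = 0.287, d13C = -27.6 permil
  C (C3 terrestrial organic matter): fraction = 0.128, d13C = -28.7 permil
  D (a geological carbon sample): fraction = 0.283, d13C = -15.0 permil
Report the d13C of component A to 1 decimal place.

-20.4 permil

Isotope mass balance: δ_bulk = Σ fᵢ·δᵢ.
-22.0 = 0.302×δ_A + 0.287×(-27.6) + 0.128×(-28.7) + 0.283×(-15.0)
0.302·δ_A = -22.0 − (-15.840) = -6.160
δ_A = -6.160 / 0.302 = -20.40 permil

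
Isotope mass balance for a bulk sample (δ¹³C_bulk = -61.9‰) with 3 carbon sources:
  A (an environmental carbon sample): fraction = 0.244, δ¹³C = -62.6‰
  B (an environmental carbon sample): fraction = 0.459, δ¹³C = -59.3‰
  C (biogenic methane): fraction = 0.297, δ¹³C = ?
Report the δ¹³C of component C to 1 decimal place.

-65.3‰

Isotope mass balance: δ_bulk = Σ fᵢ·δᵢ.
-61.9 = 0.244×(-62.6) + 0.459×(-59.3) + 0.297×δ_C
0.297·δ_C = -61.9 − (-42.493) = -19.407
δ_C = -19.407 / 0.297 = -65.34‰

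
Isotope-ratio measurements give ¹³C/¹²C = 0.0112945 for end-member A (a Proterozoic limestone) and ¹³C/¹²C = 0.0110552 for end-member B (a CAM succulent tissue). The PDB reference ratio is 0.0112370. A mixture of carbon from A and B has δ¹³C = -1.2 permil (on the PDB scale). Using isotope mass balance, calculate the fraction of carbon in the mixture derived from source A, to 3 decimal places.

0.703

δ_A = (0.0112945/0.0112370 − 1)×1000 = (1.005117 − 1)×1000 = 5.117 permil
δ_B = (0.0110552/0.0112370 − 1)×1000 = (0.983821 − 1)×1000 = -16.179 permil
f_A = (δ_mix − δ_B)/(δ_A − δ_B) = (-1.2 − (-16.179))/(5.117 − (-16.179))
f_A = 14.979 / 21.296 = 0.7034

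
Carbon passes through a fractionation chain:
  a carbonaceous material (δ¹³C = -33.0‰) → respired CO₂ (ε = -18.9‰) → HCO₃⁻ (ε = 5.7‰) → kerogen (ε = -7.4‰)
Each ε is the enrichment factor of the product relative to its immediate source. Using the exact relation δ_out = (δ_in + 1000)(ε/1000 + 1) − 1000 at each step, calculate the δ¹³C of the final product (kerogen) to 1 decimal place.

-52.9‰

step 1: δ = (-33.00 + 1000)·(-18.9/1000 + 1) − 1000 = -51.28‰
step 2: δ = (-51.28 + 1000)·(5.7/1000 + 1) − 1000 = -45.87‰
step 3: δ = (-45.87 + 1000)·(-7.4/1000 + 1) − 1000 = -52.93‰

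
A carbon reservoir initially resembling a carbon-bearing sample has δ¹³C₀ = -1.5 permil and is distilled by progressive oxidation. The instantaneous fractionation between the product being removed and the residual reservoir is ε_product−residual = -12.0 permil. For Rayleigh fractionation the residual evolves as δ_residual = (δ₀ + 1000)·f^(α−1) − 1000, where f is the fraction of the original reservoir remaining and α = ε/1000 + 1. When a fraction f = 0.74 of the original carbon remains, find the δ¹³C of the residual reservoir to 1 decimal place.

Rayleigh residual: δ_res = (δ₀ + 1000)·f^(α−1) − 1000
α = ε/1000 + 1 = 0.98800, so α − 1 = -0.01200
f^(α−1) = 0.74^(-0.01200) = 1.003620
δ_res = (-1.5 + 1000) × 1.003620 − 1000 = 1002.114 − 1000 = 2.11 permil

2.1 permil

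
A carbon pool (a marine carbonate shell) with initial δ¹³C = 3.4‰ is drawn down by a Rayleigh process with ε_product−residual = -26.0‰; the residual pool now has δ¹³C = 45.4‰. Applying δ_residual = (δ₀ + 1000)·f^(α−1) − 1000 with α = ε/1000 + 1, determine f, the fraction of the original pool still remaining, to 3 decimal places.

0.207

α − 1 = ε/1000 = -0.0260
(δ_res + 1000)/(δ₀ + 1000) = (45.4 + 1000)/(3.4 + 1000) = 1045.4/1003.4 = 1.041858
f = 1.041858^(1/-0.0260) = exp(ln(1.041858)/-0.0260) = exp(0.04101/-0.0260)
f = exp(-1.5771) = 0.2066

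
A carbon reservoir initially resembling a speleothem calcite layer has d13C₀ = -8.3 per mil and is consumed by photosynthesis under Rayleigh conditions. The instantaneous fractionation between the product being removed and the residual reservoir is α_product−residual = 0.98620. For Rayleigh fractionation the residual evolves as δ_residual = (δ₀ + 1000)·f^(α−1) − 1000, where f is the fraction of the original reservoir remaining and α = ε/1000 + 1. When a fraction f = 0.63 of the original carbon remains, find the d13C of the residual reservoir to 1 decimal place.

-2.0 per mil

Rayleigh residual: δ_res = (δ₀ + 1000)·f^(α−1) − 1000
α − 1 = -0.01380
f^(α−1) = 0.63^(-0.01380) = 1.006396
δ_res = (-8.3 + 1000) × 1.006396 − 1000 = 998.043 − 1000 = -1.96 per mil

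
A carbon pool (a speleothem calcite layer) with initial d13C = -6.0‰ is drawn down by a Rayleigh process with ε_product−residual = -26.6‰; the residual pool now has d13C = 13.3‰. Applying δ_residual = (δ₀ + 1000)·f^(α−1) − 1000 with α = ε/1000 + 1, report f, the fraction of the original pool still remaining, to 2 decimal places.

0.49

α − 1 = ε/1000 = -0.0266
(δ_res + 1000)/(δ₀ + 1000) = (13.3 + 1000)/(-6.0 + 1000) = 1013.3/994.0 = 1.019416
f = 1.019416^(1/-0.0266) = exp(ln(1.019416)/-0.0266) = exp(0.01923/-0.0266)
f = exp(-0.7229) = 0.4853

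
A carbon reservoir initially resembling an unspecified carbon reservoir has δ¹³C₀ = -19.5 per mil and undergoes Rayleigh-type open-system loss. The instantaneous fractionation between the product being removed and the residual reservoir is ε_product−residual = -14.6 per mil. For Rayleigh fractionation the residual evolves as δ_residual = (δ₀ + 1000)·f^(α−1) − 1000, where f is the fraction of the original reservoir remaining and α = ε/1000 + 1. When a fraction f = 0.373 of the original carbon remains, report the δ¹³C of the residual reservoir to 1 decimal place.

-5.3 per mil

Rayleigh residual: δ_res = (δ₀ + 1000)·f^(α−1) − 1000
α = ε/1000 + 1 = 0.98540, so α − 1 = -0.01460
f^(α−1) = 0.373^(-0.01460) = 1.014502
δ_res = (-19.5 + 1000) × 1.014502 − 1000 = 994.720 − 1000 = -5.28 per mil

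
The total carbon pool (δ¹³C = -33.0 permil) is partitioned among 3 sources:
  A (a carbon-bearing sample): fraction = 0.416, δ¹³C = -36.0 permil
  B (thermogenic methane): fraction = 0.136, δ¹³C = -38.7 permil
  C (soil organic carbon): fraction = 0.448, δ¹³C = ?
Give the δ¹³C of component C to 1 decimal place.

Isotope mass balance: δ_bulk = Σ fᵢ·δᵢ.
-33.0 = 0.416×(-36.0) + 0.136×(-38.7) + 0.448×δ_C
0.448·δ_C = -33.0 − (-20.239) = -12.761
δ_C = -12.761 / 0.448 = -28.48 permil

-28.5 permil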